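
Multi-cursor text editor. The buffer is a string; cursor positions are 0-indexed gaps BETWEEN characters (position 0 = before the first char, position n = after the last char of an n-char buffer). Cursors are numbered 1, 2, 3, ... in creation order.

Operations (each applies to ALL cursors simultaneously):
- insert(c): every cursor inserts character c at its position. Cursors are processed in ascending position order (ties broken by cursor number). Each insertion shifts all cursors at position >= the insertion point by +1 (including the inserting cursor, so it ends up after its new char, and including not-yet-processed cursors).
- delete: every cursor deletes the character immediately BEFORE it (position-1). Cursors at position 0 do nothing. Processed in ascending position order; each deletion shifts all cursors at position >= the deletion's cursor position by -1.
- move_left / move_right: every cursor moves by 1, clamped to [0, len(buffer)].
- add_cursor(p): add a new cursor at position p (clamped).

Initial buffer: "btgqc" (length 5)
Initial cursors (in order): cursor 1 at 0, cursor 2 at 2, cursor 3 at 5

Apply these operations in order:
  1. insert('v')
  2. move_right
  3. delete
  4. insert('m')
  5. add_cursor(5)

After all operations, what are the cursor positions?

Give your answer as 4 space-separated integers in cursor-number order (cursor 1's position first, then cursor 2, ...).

Answer: 2 5 8 5

Derivation:
After op 1 (insert('v')): buffer="vbtvgqcv" (len 8), cursors c1@1 c2@4 c3@8, authorship 1..2...3
After op 2 (move_right): buffer="vbtvgqcv" (len 8), cursors c1@2 c2@5 c3@8, authorship 1..2...3
After op 3 (delete): buffer="vtvqc" (len 5), cursors c1@1 c2@3 c3@5, authorship 1.2..
After op 4 (insert('m')): buffer="vmtvmqcm" (len 8), cursors c1@2 c2@5 c3@8, authorship 11.22..3
After op 5 (add_cursor(5)): buffer="vmtvmqcm" (len 8), cursors c1@2 c2@5 c4@5 c3@8, authorship 11.22..3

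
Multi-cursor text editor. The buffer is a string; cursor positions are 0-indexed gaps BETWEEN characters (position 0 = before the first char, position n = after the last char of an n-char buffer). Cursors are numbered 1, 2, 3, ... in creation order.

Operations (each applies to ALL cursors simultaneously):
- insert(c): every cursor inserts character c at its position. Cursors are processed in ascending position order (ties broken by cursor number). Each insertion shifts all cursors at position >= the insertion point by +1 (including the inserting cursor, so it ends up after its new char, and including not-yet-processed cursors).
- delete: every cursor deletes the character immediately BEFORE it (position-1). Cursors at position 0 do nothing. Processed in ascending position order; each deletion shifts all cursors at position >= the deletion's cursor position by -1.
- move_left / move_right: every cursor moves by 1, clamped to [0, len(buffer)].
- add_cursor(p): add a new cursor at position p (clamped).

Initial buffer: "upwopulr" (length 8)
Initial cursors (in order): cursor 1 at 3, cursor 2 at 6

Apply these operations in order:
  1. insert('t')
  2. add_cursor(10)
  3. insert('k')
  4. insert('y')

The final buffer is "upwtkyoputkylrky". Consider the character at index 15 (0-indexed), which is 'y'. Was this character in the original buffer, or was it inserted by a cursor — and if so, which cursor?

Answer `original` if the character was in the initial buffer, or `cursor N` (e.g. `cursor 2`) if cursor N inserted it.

Answer: cursor 3

Derivation:
After op 1 (insert('t')): buffer="upwtoputlr" (len 10), cursors c1@4 c2@8, authorship ...1...2..
After op 2 (add_cursor(10)): buffer="upwtoputlr" (len 10), cursors c1@4 c2@8 c3@10, authorship ...1...2..
After op 3 (insert('k')): buffer="upwtkoputklrk" (len 13), cursors c1@5 c2@10 c3@13, authorship ...11...22..3
After op 4 (insert('y')): buffer="upwtkyoputkylrky" (len 16), cursors c1@6 c2@12 c3@16, authorship ...111...222..33
Authorship (.=original, N=cursor N): . . . 1 1 1 . . . 2 2 2 . . 3 3
Index 15: author = 3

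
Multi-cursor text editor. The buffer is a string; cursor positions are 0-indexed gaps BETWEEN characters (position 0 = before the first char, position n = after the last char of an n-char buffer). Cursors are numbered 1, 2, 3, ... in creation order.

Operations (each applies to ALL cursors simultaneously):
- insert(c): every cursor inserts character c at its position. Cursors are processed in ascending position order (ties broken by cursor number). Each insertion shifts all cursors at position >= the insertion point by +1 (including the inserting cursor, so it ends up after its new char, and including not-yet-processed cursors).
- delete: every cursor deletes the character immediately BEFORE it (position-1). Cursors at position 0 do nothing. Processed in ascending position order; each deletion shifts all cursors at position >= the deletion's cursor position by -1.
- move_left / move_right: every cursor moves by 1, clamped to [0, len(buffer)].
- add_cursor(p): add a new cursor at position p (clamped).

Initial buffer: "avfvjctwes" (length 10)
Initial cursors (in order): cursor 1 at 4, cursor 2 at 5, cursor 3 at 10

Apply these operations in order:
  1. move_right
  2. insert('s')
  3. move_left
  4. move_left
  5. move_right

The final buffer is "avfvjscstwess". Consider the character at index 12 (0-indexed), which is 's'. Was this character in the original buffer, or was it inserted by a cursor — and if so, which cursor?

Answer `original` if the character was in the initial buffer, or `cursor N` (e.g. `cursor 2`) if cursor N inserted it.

After op 1 (move_right): buffer="avfvjctwes" (len 10), cursors c1@5 c2@6 c3@10, authorship ..........
After op 2 (insert('s')): buffer="avfvjscstwess" (len 13), cursors c1@6 c2@8 c3@13, authorship .....1.2....3
After op 3 (move_left): buffer="avfvjscstwess" (len 13), cursors c1@5 c2@7 c3@12, authorship .....1.2....3
After op 4 (move_left): buffer="avfvjscstwess" (len 13), cursors c1@4 c2@6 c3@11, authorship .....1.2....3
After op 5 (move_right): buffer="avfvjscstwess" (len 13), cursors c1@5 c2@7 c3@12, authorship .....1.2....3
Authorship (.=original, N=cursor N): . . . . . 1 . 2 . . . . 3
Index 12: author = 3

Answer: cursor 3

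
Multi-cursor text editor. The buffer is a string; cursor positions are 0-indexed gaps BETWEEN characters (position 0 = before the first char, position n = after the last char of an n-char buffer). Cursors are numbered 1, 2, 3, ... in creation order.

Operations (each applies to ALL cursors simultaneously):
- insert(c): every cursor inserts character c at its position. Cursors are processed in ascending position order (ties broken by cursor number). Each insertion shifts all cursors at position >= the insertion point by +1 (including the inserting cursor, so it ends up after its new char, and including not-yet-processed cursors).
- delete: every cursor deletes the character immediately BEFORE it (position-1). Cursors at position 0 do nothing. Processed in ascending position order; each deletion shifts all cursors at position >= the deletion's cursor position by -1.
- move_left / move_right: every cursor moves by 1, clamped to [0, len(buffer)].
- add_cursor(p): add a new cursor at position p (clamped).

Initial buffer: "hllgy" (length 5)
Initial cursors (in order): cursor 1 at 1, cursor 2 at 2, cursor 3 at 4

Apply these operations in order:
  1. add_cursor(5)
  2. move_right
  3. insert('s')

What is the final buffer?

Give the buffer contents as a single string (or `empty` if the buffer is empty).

Answer: hlslsgyss

Derivation:
After op 1 (add_cursor(5)): buffer="hllgy" (len 5), cursors c1@1 c2@2 c3@4 c4@5, authorship .....
After op 2 (move_right): buffer="hllgy" (len 5), cursors c1@2 c2@3 c3@5 c4@5, authorship .....
After op 3 (insert('s')): buffer="hlslsgyss" (len 9), cursors c1@3 c2@5 c3@9 c4@9, authorship ..1.2..34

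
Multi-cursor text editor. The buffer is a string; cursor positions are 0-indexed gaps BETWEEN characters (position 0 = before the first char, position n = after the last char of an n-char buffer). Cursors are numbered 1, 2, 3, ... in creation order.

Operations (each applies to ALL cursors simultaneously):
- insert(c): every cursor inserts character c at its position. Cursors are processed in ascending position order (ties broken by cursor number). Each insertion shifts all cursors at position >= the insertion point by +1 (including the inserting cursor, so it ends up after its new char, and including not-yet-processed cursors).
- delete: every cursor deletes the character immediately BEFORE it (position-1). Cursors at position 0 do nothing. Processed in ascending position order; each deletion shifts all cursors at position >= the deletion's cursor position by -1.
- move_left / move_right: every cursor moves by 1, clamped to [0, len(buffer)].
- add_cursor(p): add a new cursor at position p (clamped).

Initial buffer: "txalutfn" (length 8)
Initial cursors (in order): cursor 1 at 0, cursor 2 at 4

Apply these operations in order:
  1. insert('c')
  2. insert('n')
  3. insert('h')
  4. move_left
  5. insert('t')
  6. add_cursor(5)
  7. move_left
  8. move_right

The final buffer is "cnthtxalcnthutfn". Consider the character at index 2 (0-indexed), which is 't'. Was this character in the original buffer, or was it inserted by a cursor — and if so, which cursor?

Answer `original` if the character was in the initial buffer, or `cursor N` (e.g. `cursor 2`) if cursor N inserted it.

Answer: cursor 1

Derivation:
After op 1 (insert('c')): buffer="ctxalcutfn" (len 10), cursors c1@1 c2@6, authorship 1....2....
After op 2 (insert('n')): buffer="cntxalcnutfn" (len 12), cursors c1@2 c2@8, authorship 11....22....
After op 3 (insert('h')): buffer="cnhtxalcnhutfn" (len 14), cursors c1@3 c2@10, authorship 111....222....
After op 4 (move_left): buffer="cnhtxalcnhutfn" (len 14), cursors c1@2 c2@9, authorship 111....222....
After op 5 (insert('t')): buffer="cnthtxalcnthutfn" (len 16), cursors c1@3 c2@11, authorship 1111....2222....
After op 6 (add_cursor(5)): buffer="cnthtxalcnthutfn" (len 16), cursors c1@3 c3@5 c2@11, authorship 1111....2222....
After op 7 (move_left): buffer="cnthtxalcnthutfn" (len 16), cursors c1@2 c3@4 c2@10, authorship 1111....2222....
After op 8 (move_right): buffer="cnthtxalcnthutfn" (len 16), cursors c1@3 c3@5 c2@11, authorship 1111....2222....
Authorship (.=original, N=cursor N): 1 1 1 1 . . . . 2 2 2 2 . . . .
Index 2: author = 1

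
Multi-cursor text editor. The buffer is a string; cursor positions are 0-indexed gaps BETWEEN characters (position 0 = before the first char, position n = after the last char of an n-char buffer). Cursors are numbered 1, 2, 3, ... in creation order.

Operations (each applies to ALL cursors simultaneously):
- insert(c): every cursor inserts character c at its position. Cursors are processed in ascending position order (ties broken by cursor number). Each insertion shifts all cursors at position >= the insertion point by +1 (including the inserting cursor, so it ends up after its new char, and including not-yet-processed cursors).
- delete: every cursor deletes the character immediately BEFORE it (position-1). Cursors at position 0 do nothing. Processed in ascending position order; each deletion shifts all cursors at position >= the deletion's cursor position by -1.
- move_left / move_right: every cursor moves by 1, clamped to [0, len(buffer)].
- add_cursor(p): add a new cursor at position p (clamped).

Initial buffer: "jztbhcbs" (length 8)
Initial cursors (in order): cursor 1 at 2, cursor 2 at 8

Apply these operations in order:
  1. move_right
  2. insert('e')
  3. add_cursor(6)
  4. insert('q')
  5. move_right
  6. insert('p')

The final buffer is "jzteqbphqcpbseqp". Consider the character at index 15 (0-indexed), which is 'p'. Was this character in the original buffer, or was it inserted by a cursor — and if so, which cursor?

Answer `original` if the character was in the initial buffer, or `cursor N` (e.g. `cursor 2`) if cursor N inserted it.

Answer: cursor 2

Derivation:
After op 1 (move_right): buffer="jztbhcbs" (len 8), cursors c1@3 c2@8, authorship ........
After op 2 (insert('e')): buffer="jztebhcbse" (len 10), cursors c1@4 c2@10, authorship ...1.....2
After op 3 (add_cursor(6)): buffer="jztebhcbse" (len 10), cursors c1@4 c3@6 c2@10, authorship ...1.....2
After op 4 (insert('q')): buffer="jzteqbhqcbseq" (len 13), cursors c1@5 c3@8 c2@13, authorship ...11..3...22
After op 5 (move_right): buffer="jzteqbhqcbseq" (len 13), cursors c1@6 c3@9 c2@13, authorship ...11..3...22
After op 6 (insert('p')): buffer="jzteqbphqcpbseqp" (len 16), cursors c1@7 c3@11 c2@16, authorship ...11.1.3.3..222
Authorship (.=original, N=cursor N): . . . 1 1 . 1 . 3 . 3 . . 2 2 2
Index 15: author = 2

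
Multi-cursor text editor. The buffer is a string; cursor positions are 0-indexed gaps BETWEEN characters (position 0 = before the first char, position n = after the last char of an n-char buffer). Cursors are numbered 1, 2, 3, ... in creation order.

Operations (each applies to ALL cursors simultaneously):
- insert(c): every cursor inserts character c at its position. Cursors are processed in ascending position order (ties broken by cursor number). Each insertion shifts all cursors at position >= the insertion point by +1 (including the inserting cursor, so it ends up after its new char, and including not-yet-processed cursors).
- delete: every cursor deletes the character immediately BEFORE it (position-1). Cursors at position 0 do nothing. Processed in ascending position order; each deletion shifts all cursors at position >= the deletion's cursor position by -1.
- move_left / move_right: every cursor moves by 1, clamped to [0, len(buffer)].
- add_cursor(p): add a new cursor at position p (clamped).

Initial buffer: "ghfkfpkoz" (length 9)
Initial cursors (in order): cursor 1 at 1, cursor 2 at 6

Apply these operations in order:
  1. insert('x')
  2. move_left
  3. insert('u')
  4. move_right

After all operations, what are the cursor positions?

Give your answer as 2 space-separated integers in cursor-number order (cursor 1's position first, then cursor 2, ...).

After op 1 (insert('x')): buffer="gxhfkfpxkoz" (len 11), cursors c1@2 c2@8, authorship .1.....2...
After op 2 (move_left): buffer="gxhfkfpxkoz" (len 11), cursors c1@1 c2@7, authorship .1.....2...
After op 3 (insert('u')): buffer="guxhfkfpuxkoz" (len 13), cursors c1@2 c2@9, authorship .11.....22...
After op 4 (move_right): buffer="guxhfkfpuxkoz" (len 13), cursors c1@3 c2@10, authorship .11.....22...

Answer: 3 10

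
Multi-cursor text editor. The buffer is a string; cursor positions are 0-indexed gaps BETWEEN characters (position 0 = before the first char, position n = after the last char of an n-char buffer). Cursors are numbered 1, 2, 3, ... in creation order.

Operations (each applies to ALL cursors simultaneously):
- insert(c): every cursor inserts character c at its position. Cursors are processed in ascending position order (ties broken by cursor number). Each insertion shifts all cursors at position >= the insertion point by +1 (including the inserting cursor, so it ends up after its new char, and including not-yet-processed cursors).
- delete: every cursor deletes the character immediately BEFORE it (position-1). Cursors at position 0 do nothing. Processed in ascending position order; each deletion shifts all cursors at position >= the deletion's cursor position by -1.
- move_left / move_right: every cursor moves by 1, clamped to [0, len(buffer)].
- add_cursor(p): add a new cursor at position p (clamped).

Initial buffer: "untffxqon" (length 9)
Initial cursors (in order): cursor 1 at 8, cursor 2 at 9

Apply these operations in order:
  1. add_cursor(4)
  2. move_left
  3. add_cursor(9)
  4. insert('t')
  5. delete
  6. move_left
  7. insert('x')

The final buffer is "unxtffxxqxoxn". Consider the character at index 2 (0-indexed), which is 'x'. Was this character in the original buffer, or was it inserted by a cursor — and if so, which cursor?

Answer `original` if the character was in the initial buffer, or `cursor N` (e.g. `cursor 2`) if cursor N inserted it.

Answer: cursor 3

Derivation:
After op 1 (add_cursor(4)): buffer="untffxqon" (len 9), cursors c3@4 c1@8 c2@9, authorship .........
After op 2 (move_left): buffer="untffxqon" (len 9), cursors c3@3 c1@7 c2@8, authorship .........
After op 3 (add_cursor(9)): buffer="untffxqon" (len 9), cursors c3@3 c1@7 c2@8 c4@9, authorship .........
After op 4 (insert('t')): buffer="unttffxqtotnt" (len 13), cursors c3@4 c1@9 c2@11 c4@13, authorship ...3....1.2.4
After op 5 (delete): buffer="untffxqon" (len 9), cursors c3@3 c1@7 c2@8 c4@9, authorship .........
After op 6 (move_left): buffer="untffxqon" (len 9), cursors c3@2 c1@6 c2@7 c4@8, authorship .........
After op 7 (insert('x')): buffer="unxtffxxqxoxn" (len 13), cursors c3@3 c1@8 c2@10 c4@12, authorship ..3....1.2.4.
Authorship (.=original, N=cursor N): . . 3 . . . . 1 . 2 . 4 .
Index 2: author = 3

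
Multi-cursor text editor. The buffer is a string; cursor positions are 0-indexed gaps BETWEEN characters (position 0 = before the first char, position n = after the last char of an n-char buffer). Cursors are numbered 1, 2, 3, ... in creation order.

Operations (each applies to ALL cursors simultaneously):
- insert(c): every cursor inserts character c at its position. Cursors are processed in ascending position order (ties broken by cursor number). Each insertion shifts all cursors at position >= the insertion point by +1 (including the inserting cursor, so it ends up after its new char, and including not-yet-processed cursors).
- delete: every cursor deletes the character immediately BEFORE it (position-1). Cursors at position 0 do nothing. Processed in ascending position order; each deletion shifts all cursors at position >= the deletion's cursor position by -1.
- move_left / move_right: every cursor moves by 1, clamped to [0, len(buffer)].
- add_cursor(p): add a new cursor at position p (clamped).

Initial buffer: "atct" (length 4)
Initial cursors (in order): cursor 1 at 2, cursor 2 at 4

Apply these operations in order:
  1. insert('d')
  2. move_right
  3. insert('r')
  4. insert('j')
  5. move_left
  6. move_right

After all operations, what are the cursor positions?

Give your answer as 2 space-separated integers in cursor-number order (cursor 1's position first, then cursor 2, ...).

After op 1 (insert('d')): buffer="atdctd" (len 6), cursors c1@3 c2@6, authorship ..1..2
After op 2 (move_right): buffer="atdctd" (len 6), cursors c1@4 c2@6, authorship ..1..2
After op 3 (insert('r')): buffer="atdcrtdr" (len 8), cursors c1@5 c2@8, authorship ..1.1.22
After op 4 (insert('j')): buffer="atdcrjtdrj" (len 10), cursors c1@6 c2@10, authorship ..1.11.222
After op 5 (move_left): buffer="atdcrjtdrj" (len 10), cursors c1@5 c2@9, authorship ..1.11.222
After op 6 (move_right): buffer="atdcrjtdrj" (len 10), cursors c1@6 c2@10, authorship ..1.11.222

Answer: 6 10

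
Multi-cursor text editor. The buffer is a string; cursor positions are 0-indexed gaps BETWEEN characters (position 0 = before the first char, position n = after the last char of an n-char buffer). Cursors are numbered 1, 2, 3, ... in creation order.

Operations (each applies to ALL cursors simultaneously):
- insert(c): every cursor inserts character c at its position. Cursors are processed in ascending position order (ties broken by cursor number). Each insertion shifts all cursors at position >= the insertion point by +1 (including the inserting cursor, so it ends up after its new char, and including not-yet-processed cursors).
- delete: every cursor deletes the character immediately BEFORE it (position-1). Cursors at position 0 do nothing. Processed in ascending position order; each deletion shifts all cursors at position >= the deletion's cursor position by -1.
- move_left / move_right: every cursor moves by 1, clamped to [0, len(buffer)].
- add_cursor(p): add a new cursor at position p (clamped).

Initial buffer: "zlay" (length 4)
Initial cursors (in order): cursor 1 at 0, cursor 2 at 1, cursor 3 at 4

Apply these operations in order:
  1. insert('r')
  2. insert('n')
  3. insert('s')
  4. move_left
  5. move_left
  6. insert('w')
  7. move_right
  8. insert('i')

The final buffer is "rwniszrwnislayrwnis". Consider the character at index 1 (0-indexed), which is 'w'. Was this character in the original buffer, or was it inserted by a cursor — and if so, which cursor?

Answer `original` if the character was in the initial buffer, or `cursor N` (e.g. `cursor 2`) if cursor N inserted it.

Answer: cursor 1

Derivation:
After op 1 (insert('r')): buffer="rzrlayr" (len 7), cursors c1@1 c2@3 c3@7, authorship 1.2...3
After op 2 (insert('n')): buffer="rnzrnlayrn" (len 10), cursors c1@2 c2@5 c3@10, authorship 11.22...33
After op 3 (insert('s')): buffer="rnszrnslayrns" (len 13), cursors c1@3 c2@7 c3@13, authorship 111.222...333
After op 4 (move_left): buffer="rnszrnslayrns" (len 13), cursors c1@2 c2@6 c3@12, authorship 111.222...333
After op 5 (move_left): buffer="rnszrnslayrns" (len 13), cursors c1@1 c2@5 c3@11, authorship 111.222...333
After op 6 (insert('w')): buffer="rwnszrwnslayrwns" (len 16), cursors c1@2 c2@7 c3@14, authorship 1111.2222...3333
After op 7 (move_right): buffer="rwnszrwnslayrwns" (len 16), cursors c1@3 c2@8 c3@15, authorship 1111.2222...3333
After op 8 (insert('i')): buffer="rwniszrwnislayrwnis" (len 19), cursors c1@4 c2@10 c3@18, authorship 11111.22222...33333
Authorship (.=original, N=cursor N): 1 1 1 1 1 . 2 2 2 2 2 . . . 3 3 3 3 3
Index 1: author = 1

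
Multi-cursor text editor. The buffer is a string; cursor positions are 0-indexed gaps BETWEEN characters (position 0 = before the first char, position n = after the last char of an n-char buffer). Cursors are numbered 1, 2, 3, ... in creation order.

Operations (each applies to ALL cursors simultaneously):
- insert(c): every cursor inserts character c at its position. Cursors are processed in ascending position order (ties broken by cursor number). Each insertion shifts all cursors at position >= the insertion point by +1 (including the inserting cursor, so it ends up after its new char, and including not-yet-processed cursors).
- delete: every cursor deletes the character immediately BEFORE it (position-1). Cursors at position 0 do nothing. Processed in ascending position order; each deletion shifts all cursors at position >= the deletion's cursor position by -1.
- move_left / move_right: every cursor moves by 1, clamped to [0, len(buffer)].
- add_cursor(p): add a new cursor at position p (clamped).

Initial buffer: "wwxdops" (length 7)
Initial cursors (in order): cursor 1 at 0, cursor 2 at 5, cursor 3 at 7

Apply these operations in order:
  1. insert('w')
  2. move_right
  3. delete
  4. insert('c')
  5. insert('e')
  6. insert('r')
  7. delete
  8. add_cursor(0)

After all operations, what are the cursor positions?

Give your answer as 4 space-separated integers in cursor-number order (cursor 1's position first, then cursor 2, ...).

Answer: 3 10 13 0

Derivation:
After op 1 (insert('w')): buffer="wwwxdowpsw" (len 10), cursors c1@1 c2@7 c3@10, authorship 1.....2..3
After op 2 (move_right): buffer="wwwxdowpsw" (len 10), cursors c1@2 c2@8 c3@10, authorship 1.....2..3
After op 3 (delete): buffer="wwxdows" (len 7), cursors c1@1 c2@6 c3@7, authorship 1....2.
After op 4 (insert('c')): buffer="wcwxdowcsc" (len 10), cursors c1@2 c2@8 c3@10, authorship 11....22.3
After op 5 (insert('e')): buffer="wcewxdowcesce" (len 13), cursors c1@3 c2@10 c3@13, authorship 111....222.33
After op 6 (insert('r')): buffer="wcerwxdowcerscer" (len 16), cursors c1@4 c2@12 c3@16, authorship 1111....2222.333
After op 7 (delete): buffer="wcewxdowcesce" (len 13), cursors c1@3 c2@10 c3@13, authorship 111....222.33
After op 8 (add_cursor(0)): buffer="wcewxdowcesce" (len 13), cursors c4@0 c1@3 c2@10 c3@13, authorship 111....222.33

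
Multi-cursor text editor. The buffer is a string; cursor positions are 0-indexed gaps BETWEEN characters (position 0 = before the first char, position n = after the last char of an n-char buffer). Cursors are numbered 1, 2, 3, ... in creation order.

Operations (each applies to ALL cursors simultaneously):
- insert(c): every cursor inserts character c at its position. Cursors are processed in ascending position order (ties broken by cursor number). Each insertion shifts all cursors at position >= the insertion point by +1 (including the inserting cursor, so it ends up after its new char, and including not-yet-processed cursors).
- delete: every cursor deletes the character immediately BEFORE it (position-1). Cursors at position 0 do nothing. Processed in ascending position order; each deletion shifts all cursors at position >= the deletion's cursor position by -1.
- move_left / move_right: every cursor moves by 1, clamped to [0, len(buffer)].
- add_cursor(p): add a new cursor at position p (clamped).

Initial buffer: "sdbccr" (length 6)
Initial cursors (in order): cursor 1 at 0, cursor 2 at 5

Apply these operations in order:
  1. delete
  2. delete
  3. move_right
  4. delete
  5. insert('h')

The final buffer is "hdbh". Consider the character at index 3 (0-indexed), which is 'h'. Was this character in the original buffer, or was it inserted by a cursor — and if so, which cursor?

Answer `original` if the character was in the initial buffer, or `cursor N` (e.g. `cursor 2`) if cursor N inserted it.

After op 1 (delete): buffer="sdbcr" (len 5), cursors c1@0 c2@4, authorship .....
After op 2 (delete): buffer="sdbr" (len 4), cursors c1@0 c2@3, authorship ....
After op 3 (move_right): buffer="sdbr" (len 4), cursors c1@1 c2@4, authorship ....
After op 4 (delete): buffer="db" (len 2), cursors c1@0 c2@2, authorship ..
After op 5 (insert('h')): buffer="hdbh" (len 4), cursors c1@1 c2@4, authorship 1..2
Authorship (.=original, N=cursor N): 1 . . 2
Index 3: author = 2

Answer: cursor 2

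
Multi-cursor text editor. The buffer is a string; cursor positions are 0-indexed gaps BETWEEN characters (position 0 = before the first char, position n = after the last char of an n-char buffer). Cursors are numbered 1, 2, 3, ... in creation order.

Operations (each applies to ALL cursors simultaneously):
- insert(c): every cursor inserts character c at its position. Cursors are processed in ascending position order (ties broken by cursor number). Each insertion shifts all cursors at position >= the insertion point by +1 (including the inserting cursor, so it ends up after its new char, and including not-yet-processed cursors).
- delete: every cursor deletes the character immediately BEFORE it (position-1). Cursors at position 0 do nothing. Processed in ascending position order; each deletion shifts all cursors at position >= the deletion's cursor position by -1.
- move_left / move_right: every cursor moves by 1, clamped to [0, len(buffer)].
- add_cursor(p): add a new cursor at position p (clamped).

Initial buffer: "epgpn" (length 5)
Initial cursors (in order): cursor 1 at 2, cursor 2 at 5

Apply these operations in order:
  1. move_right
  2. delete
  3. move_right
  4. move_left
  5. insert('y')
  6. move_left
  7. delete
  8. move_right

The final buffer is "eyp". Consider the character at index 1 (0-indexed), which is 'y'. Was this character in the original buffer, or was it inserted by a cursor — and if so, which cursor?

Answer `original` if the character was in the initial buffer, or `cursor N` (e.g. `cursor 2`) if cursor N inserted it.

Answer: cursor 2

Derivation:
After op 1 (move_right): buffer="epgpn" (len 5), cursors c1@3 c2@5, authorship .....
After op 2 (delete): buffer="epp" (len 3), cursors c1@2 c2@3, authorship ...
After op 3 (move_right): buffer="epp" (len 3), cursors c1@3 c2@3, authorship ...
After op 4 (move_left): buffer="epp" (len 3), cursors c1@2 c2@2, authorship ...
After op 5 (insert('y')): buffer="epyyp" (len 5), cursors c1@4 c2@4, authorship ..12.
After op 6 (move_left): buffer="epyyp" (len 5), cursors c1@3 c2@3, authorship ..12.
After op 7 (delete): buffer="eyp" (len 3), cursors c1@1 c2@1, authorship .2.
After op 8 (move_right): buffer="eyp" (len 3), cursors c1@2 c2@2, authorship .2.
Authorship (.=original, N=cursor N): . 2 .
Index 1: author = 2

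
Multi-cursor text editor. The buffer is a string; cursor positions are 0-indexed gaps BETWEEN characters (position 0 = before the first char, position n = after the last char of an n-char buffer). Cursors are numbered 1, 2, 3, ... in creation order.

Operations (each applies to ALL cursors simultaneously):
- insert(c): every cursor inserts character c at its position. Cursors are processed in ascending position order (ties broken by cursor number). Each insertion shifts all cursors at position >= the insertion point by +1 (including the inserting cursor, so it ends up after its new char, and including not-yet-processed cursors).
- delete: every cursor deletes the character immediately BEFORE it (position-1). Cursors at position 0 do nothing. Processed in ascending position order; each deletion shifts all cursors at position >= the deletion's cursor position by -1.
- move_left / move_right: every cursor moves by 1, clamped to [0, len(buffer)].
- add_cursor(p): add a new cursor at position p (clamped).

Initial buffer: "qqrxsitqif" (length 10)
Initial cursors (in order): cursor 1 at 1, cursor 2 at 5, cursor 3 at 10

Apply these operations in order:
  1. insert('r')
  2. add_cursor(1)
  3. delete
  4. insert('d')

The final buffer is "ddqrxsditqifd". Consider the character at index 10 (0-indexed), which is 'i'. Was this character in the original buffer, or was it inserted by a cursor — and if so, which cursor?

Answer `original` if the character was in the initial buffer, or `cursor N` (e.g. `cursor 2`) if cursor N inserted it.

Answer: original

Derivation:
After op 1 (insert('r')): buffer="qrqrxsritqifr" (len 13), cursors c1@2 c2@7 c3@13, authorship .1....2.....3
After op 2 (add_cursor(1)): buffer="qrqrxsritqifr" (len 13), cursors c4@1 c1@2 c2@7 c3@13, authorship .1....2.....3
After op 3 (delete): buffer="qrxsitqif" (len 9), cursors c1@0 c4@0 c2@4 c3@9, authorship .........
After op 4 (insert('d')): buffer="ddqrxsditqifd" (len 13), cursors c1@2 c4@2 c2@7 c3@13, authorship 14....2.....3
Authorship (.=original, N=cursor N): 1 4 . . . . 2 . . . . . 3
Index 10: author = original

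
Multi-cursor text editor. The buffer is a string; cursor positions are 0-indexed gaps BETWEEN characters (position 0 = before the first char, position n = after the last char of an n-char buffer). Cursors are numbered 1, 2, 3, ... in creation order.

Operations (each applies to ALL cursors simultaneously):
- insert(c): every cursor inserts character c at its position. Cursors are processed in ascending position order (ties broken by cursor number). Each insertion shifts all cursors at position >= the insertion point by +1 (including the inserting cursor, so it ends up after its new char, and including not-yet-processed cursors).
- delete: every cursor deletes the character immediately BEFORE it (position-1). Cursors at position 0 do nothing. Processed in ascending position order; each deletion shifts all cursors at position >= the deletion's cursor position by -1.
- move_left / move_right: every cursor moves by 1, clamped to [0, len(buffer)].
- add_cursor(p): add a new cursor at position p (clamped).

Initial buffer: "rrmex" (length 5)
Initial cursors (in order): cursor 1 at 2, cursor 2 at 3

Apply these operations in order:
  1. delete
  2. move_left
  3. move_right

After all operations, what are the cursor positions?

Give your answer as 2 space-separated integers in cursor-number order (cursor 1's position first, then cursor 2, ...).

After op 1 (delete): buffer="rex" (len 3), cursors c1@1 c2@1, authorship ...
After op 2 (move_left): buffer="rex" (len 3), cursors c1@0 c2@0, authorship ...
After op 3 (move_right): buffer="rex" (len 3), cursors c1@1 c2@1, authorship ...

Answer: 1 1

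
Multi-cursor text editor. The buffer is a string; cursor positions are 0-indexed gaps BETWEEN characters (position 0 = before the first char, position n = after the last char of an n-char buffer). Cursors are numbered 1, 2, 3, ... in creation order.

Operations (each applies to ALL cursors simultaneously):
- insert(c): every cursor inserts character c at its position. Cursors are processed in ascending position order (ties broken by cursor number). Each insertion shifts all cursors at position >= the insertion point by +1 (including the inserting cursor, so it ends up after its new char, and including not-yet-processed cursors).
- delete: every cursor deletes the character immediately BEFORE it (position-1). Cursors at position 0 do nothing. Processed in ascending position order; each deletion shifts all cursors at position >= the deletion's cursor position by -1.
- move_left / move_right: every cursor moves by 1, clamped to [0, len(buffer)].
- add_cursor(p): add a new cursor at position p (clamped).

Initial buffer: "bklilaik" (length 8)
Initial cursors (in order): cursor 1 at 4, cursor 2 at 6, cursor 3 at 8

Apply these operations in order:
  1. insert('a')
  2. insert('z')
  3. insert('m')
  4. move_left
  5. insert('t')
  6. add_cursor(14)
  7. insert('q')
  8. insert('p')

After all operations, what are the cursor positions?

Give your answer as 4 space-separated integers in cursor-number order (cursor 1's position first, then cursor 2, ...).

After op 1 (insert('a')): buffer="bklialaaika" (len 11), cursors c1@5 c2@8 c3@11, authorship ....1..2..3
After op 2 (insert('z')): buffer="bkliazlaazikaz" (len 14), cursors c1@6 c2@10 c3@14, authorship ....11..22..33
After op 3 (insert('m')): buffer="bkliazmlaazmikazm" (len 17), cursors c1@7 c2@12 c3@17, authorship ....111..222..333
After op 4 (move_left): buffer="bkliazmlaazmikazm" (len 17), cursors c1@6 c2@11 c3@16, authorship ....111..222..333
After op 5 (insert('t')): buffer="bkliaztmlaaztmikaztm" (len 20), cursors c1@7 c2@13 c3@19, authorship ....1111..2222..3333
After op 6 (add_cursor(14)): buffer="bkliaztmlaaztmikaztm" (len 20), cursors c1@7 c2@13 c4@14 c3@19, authorship ....1111..2222..3333
After op 7 (insert('q')): buffer="bkliaztqmlaaztqmqikaztqm" (len 24), cursors c1@8 c2@15 c4@17 c3@23, authorship ....11111..222224..33333
After op 8 (insert('p')): buffer="bkliaztqpmlaaztqpmqpikaztqpm" (len 28), cursors c1@9 c2@17 c4@20 c3@27, authorship ....111111..22222244..333333

Answer: 9 17 27 20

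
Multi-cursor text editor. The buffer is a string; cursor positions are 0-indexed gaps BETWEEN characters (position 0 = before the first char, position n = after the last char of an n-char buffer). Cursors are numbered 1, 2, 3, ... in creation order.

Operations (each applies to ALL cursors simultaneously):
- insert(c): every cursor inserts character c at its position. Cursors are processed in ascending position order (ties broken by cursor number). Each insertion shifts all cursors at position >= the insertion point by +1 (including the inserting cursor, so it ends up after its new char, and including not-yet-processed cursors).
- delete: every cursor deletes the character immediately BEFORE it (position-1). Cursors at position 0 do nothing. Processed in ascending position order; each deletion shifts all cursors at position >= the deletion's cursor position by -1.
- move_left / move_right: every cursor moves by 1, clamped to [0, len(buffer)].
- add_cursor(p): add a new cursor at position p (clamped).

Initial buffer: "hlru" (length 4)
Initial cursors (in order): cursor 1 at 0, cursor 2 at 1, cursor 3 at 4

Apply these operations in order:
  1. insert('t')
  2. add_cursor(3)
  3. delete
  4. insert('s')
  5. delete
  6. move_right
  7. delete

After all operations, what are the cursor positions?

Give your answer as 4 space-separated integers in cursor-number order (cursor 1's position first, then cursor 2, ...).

Answer: 0 0 1 0

Derivation:
After op 1 (insert('t')): buffer="thtlrut" (len 7), cursors c1@1 c2@3 c3@7, authorship 1.2...3
After op 2 (add_cursor(3)): buffer="thtlrut" (len 7), cursors c1@1 c2@3 c4@3 c3@7, authorship 1.2...3
After op 3 (delete): buffer="lru" (len 3), cursors c1@0 c2@0 c4@0 c3@3, authorship ...
After op 4 (insert('s')): buffer="ssslrus" (len 7), cursors c1@3 c2@3 c4@3 c3@7, authorship 124...3
After op 5 (delete): buffer="lru" (len 3), cursors c1@0 c2@0 c4@0 c3@3, authorship ...
After op 6 (move_right): buffer="lru" (len 3), cursors c1@1 c2@1 c4@1 c3@3, authorship ...
After op 7 (delete): buffer="r" (len 1), cursors c1@0 c2@0 c4@0 c3@1, authorship .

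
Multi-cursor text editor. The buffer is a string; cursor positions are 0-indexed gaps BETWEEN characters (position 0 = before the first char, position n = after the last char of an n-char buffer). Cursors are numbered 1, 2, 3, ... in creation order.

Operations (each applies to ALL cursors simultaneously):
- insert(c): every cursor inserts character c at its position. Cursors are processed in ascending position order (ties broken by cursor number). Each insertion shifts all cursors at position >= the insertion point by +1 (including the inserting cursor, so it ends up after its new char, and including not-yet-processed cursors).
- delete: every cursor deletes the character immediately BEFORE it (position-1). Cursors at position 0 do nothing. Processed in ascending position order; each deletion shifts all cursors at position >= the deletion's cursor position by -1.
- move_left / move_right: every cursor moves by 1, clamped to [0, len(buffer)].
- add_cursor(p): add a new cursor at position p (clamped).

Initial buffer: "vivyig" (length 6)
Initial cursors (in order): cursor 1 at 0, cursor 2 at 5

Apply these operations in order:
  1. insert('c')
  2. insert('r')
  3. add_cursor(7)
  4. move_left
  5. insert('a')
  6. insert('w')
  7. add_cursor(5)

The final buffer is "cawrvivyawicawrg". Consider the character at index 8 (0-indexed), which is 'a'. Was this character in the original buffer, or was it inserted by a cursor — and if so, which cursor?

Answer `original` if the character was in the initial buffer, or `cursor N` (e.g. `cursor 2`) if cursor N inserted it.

After op 1 (insert('c')): buffer="cvivyicg" (len 8), cursors c1@1 c2@7, authorship 1.....2.
After op 2 (insert('r')): buffer="crvivyicrg" (len 10), cursors c1@2 c2@9, authorship 11.....22.
After op 3 (add_cursor(7)): buffer="crvivyicrg" (len 10), cursors c1@2 c3@7 c2@9, authorship 11.....22.
After op 4 (move_left): buffer="crvivyicrg" (len 10), cursors c1@1 c3@6 c2@8, authorship 11.....22.
After op 5 (insert('a')): buffer="carvivyaicarg" (len 13), cursors c1@2 c3@8 c2@11, authorship 111....3.222.
After op 6 (insert('w')): buffer="cawrvivyawicawrg" (len 16), cursors c1@3 c3@10 c2@14, authorship 1111....33.2222.
After op 7 (add_cursor(5)): buffer="cawrvivyawicawrg" (len 16), cursors c1@3 c4@5 c3@10 c2@14, authorship 1111....33.2222.
Authorship (.=original, N=cursor N): 1 1 1 1 . . . . 3 3 . 2 2 2 2 .
Index 8: author = 3

Answer: cursor 3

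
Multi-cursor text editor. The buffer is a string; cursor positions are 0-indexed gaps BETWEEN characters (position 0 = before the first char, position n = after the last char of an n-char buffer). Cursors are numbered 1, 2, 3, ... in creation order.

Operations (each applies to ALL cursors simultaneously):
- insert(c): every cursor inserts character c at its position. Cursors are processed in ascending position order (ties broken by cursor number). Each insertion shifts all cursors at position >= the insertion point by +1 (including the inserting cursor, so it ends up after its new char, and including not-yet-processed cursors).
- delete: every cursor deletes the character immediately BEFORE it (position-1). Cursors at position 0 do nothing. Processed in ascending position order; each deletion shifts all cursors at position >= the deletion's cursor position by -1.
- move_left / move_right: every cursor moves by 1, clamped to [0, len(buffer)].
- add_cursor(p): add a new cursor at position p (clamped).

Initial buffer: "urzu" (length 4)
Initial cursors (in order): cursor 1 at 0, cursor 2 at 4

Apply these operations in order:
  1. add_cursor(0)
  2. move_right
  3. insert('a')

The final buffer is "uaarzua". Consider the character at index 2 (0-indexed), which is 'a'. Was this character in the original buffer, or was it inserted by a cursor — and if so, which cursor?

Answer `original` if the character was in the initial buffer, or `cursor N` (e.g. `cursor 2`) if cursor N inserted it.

After op 1 (add_cursor(0)): buffer="urzu" (len 4), cursors c1@0 c3@0 c2@4, authorship ....
After op 2 (move_right): buffer="urzu" (len 4), cursors c1@1 c3@1 c2@4, authorship ....
After op 3 (insert('a')): buffer="uaarzua" (len 7), cursors c1@3 c3@3 c2@7, authorship .13...2
Authorship (.=original, N=cursor N): . 1 3 . . . 2
Index 2: author = 3

Answer: cursor 3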